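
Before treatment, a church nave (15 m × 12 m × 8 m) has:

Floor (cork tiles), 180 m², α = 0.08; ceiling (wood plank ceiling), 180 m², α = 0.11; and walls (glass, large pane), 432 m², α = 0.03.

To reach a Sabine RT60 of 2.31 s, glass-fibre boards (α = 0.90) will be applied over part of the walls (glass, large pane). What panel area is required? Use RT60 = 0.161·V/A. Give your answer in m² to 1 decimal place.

Total absorption A₁ = 180×0.08 + 180×0.11 + 432×0.03
  = 14.400 + 19.800 + 12.960 = 47.160 m² sabins.
Required A₂ = 0.161·1440/2.31 = 100.364 sabins.
Absorption to add: 100.364 − 47.160 = 53.204 sabins.
Net gain per m²: Δα = 0.90 − 0.03 = 0.87.
Area = ΔA/Δα = 53.204/0.87 = 61.2 m².

61.2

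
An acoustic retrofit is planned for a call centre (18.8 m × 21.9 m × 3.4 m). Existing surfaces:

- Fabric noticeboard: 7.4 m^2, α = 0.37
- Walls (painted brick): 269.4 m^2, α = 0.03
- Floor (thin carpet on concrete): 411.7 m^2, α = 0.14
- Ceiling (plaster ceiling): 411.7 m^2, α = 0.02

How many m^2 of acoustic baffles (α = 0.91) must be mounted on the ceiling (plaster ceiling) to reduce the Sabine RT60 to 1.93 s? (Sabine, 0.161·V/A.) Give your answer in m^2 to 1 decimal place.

Summing Sᵢαᵢ: 2.738 + 8.082 + 57.638 + 8.234 → A₁ = 76.692 sabins.
Required A₂ = 0.161·1399.848/1.93 = 116.775 sabins.
ΔA needed = 116.775 − 76.692 = 40.083 sabins.
Each m^2 of panel replacing the ceiling (plaster ceiling) adds (0.91 − 0.02) = 0.89 sabins.
Area = ΔA/Δα = 40.083/0.89 = 45.0 m^2.

45.0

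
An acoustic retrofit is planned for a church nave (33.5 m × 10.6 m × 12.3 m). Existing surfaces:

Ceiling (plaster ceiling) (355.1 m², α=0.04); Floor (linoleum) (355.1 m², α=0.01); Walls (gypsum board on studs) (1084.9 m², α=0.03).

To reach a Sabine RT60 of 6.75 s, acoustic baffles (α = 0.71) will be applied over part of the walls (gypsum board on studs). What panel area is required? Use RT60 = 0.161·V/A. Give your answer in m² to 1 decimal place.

Equivalent absorption area: A₁ = 355.1×0.04 + 355.1×0.01 + 1084.9×0.03 = 50.302 m².
Required A₂ = 0.161·4367.73/6.75 = 104.178 sabins.
Absorption to add: 104.178 − 50.302 = 53.876 sabins.
Each m² of panel replacing the walls (gypsum board on studs) adds (0.71 − 0.03) = 0.68 sabins.
Panel area = 53.876 / 0.68 = 79.2 m².

79.2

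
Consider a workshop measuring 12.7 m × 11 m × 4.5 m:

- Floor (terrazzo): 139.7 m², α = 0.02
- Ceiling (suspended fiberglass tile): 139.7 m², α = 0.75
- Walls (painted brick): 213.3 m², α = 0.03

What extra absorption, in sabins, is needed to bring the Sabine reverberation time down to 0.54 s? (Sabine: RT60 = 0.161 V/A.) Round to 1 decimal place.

Summing Sᵢαᵢ: 2.794 + 104.775 + 6.399 → A₁ = 113.968 sabins.
V = 628.65 m³. Required absorption A₂ = 0.161 × 628.65 / 0.54 = 187.431 sabins.
ΔA = A₂ − A₁ = 187.431 − 113.968 = 73.5 sabins.

73.5 sabins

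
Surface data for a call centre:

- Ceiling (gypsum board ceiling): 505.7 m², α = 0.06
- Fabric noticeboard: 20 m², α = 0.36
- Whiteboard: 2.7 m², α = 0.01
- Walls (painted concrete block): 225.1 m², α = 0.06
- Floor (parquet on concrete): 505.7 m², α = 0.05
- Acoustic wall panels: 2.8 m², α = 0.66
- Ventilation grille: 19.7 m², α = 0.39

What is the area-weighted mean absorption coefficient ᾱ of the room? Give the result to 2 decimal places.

0.07

Total surface area S = 1281.7 m².
A = 505.7×0.06 + 20×0.36 + 2.7×0.01 + 225.1×0.06 + 505.7×0.05 + 2.8×0.66 + 19.7×0.39 = 85.891 sabins.
ᾱ = A/S = 0.07.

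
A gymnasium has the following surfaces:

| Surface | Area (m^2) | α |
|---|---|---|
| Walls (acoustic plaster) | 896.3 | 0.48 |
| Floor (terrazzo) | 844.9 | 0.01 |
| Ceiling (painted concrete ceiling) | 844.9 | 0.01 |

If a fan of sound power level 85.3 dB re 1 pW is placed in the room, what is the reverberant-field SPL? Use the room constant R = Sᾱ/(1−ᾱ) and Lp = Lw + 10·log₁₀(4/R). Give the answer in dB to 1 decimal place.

64.0 dB

A = 447.122 sabins; S = 2586.1 m^2.
ᾱ = 447.122/2586.1 = 0.1729; R = Sᾱ/(1−ᾱ) = 447.122/(1−0.1729) = 540.590 m^2.
Lp = Lw + 10 log₁₀(4/R) = 85.3 -21.31 = 64.0 dB.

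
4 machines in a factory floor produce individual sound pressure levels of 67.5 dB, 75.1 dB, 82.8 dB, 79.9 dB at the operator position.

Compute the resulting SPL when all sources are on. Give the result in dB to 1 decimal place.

85.1 dB

Σ 10^(Lᵢ/10) = 3.263e+08.
Back to dB: 10·log₁₀ Σ = 85.1 dB.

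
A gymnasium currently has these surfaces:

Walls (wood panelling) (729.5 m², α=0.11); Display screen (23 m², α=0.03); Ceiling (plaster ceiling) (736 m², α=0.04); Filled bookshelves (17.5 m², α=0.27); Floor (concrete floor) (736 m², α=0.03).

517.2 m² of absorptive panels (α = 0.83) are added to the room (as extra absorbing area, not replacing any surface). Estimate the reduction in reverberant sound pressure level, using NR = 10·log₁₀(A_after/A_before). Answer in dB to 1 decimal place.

Total absorption A_before = 729.5×0.11 + 23×0.03 + 736×0.04 + 17.5×0.27 + 736×0.03
  = 80.245 + 0.690 + 29.440 + 4.725 + 22.080 = 137.180 m² sabins.
Treatment contributes 517.2·0.83 = 429.276 sabins.
A_after = 137.180 + 429.276 = 566.456 sabins.
Reduction = 10 log₁₀(A_after/A_before) = 10 log₁₀(4.1293) = 6.2 dB.

6.2 dB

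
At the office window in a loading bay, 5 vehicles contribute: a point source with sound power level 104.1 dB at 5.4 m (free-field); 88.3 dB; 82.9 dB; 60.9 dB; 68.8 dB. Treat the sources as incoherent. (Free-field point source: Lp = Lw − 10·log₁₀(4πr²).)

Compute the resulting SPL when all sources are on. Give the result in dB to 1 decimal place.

Source at 5.4 m: Lp = 104.1 − 10·log₁₀(4π·5.4²) = 104.1 − 10·log₁₀(366.435) = 78.5 dB.
Sum in the linear (power) domain: Σ 10^(Lᵢ/10) = 10^(78.5/10) + 10^(88.3/10) + 10^(82.9/10) + 10^(60.9/10) + 10^(68.8/10) = 9.507e+08.
Back to dB: 10·log₁₀ Σ = 89.8 dB.

89.8 dB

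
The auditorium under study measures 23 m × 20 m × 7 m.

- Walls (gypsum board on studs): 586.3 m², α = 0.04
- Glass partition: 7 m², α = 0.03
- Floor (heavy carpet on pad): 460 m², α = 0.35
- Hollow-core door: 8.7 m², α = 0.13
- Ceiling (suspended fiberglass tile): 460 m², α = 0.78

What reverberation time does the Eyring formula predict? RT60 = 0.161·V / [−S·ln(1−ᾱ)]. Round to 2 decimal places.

S = Σ Sᵢ = 1522.0 m².
Σ(Sᵢαᵢ) = 586.3·0.04 + 7·0.03 + 460·0.35 + 8.7·0.13 + 460·0.78 = 544.593.
Mean coefficient ᾱ = A/S = 0.3578.
Eyring denominator: −S ln(1−ᾱ) = 674.026.
V = 23 × 20 × 7 = 3220 m³.
T = 0.161·V/[−S·ln(1−ᾱ)] = 0.161·3220/674.026 = 0.77 s.

0.77 s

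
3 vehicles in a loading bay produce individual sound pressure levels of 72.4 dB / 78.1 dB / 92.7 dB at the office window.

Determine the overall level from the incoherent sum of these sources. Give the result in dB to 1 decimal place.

Sum in the linear (power) domain: Σ 10^(Lᵢ/10) = 10^(72.4/10) + 10^(78.1/10) + 10^(92.7/10) = 1.944e+09.
Combined level = 10 log₁₀(1.944e+09) = 92.9 dB.

92.9 dB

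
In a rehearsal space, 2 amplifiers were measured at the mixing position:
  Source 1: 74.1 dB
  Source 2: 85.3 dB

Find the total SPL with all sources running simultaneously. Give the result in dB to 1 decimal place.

85.6 dB

Sum in the linear (power) domain: Σ 10^(Lᵢ/10) = 10^(74.1/10) + 10^(85.3/10) = 3.645e+08.
Combined level = 10 log₁₀(3.645e+08) = 85.6 dB.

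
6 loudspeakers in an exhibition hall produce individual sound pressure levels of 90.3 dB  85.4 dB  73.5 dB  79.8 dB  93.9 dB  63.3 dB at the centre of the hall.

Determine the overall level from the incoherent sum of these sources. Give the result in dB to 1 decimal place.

96.0 dB

Sum in the linear (power) domain: Σ 10^(Lᵢ/10) = 10^(90.3/10) + 10^(85.4/10) + 10^(73.5/10) + 10^(79.8/10) + 10^(93.9/10) + 10^(63.3/10) = 3.993e+09.
L_total = 10·log₁₀(3.993e+09) = 96.0 dB.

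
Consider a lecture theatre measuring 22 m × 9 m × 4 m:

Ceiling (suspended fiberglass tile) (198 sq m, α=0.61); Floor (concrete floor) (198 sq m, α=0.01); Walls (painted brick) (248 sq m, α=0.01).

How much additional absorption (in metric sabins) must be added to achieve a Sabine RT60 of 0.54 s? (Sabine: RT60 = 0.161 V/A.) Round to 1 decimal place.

Summing Sᵢαᵢ: 120.780 + 1.980 + 2.480 → A₁ = 125.240 sabins.
For T = 0.54 s, need A₂ = 0.161·V/T = 0.161·792/0.54 = 236.133 sabins.
Additional absorption ΔA = 236.133 − 125.240 = 110.9 sabins.

110.9 sabins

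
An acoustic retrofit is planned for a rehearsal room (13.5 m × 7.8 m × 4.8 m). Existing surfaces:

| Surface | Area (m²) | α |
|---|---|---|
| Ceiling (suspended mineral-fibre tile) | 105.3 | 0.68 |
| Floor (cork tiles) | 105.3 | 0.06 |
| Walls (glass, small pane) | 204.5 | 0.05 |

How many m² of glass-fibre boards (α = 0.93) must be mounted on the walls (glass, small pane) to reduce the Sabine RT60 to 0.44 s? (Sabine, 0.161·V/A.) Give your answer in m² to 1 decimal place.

110.0

Equivalent absorption area: A₁ = 105.3·0.68 + 105.3·0.06 + 204.5·0.05 = 88.147 m².
Required A₂ = 0.161·505.44/0.44 = 184.945 sabins.
Absorption to add: 184.945 − 88.147 = 96.798 sabins.
Each m² of panel replacing the walls (glass, small pane) adds (0.93 − 0.05) = 0.88 sabins.
Panel area = 96.798 / 0.88 = 110.0 m².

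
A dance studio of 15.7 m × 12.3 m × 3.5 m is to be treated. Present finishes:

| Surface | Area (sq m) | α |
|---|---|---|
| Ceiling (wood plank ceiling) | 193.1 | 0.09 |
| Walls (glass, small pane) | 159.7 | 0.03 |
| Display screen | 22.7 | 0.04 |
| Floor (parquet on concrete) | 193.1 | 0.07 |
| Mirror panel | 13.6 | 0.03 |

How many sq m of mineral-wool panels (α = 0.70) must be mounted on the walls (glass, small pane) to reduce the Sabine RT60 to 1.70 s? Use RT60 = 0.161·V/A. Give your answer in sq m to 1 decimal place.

40.3

A₁ = Σ Sᵢαᵢ = 193.1·0.09 + 159.7·0.03 + 22.7·0.04 + 193.1·0.07 + 13.6·0.03 = 37.003 sabins.
V = 675.885 m³. Target absorption A₂ = 0.161 × 675.885 / 1.70 = 64.010 sabins.
ΔA needed = 64.010 − 37.003 = 27.007 sabins.
Net gain per sq m: Δα = 0.70 − 0.03 = 0.67.
Area = ΔA/Δα = 27.007/0.67 = 40.3 sq m.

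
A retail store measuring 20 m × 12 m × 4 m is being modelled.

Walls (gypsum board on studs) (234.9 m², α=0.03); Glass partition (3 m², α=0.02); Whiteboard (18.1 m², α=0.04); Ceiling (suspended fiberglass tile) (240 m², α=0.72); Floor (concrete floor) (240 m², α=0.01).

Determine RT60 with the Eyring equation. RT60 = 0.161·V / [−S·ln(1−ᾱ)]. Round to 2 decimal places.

0.73 sec

Total surface area S = 234.9 + 3 + 18.1 + 240 + 240 = 736.0 m².
Absorption A = 234.9×0.03 + 3×0.02 + 18.1×0.04 + 240×0.72 + 240×0.01 = 183.031 sabins.
Mean coefficient ᾱ = A/S = 0.2487.
−S·ln(1−ᾱ) = −736.0 × ln(1 − 0.2487) = 210.459.
V = 20 × 12 × 4 = 960 m³.
RT60 = 0.161 × 960 / 210.459 = 0.73 s.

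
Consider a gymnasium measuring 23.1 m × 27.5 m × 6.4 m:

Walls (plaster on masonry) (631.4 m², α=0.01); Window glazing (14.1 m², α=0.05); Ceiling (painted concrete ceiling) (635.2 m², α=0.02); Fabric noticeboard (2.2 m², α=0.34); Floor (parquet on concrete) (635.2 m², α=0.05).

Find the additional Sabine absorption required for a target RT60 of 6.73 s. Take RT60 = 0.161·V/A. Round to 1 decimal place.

Equivalent absorption area: A₁ = 631.4×0.01 + 14.1×0.05 + 635.2×0.02 + 2.2×0.34 + 635.2×0.05 = 52.231 m².
Target A₂ = 0.161·4065.6/6.73 = 97.260 sabins (V = 4065.6 m³).
Additional absorption ΔA = 97.260 − 52.231 = 45.0 sabins.

45.0 sabins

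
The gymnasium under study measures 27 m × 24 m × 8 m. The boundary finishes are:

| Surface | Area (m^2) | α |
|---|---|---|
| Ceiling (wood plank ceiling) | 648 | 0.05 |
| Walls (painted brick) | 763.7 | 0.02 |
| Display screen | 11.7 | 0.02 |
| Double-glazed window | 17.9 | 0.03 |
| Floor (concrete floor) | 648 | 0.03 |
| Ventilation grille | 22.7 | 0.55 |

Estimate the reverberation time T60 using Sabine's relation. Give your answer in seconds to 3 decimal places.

10.385 seconds

Equivalent absorption area: A = 648·0.05 + 763.7·0.02 + 11.7·0.02 + 17.9·0.03 + 648·0.03 + 22.7·0.55 = 80.370 m^2.
V = 27·24·8 = 5184 m³.
T = 0.161 V/A = 0.161·5184/80.370 = 10.385 s.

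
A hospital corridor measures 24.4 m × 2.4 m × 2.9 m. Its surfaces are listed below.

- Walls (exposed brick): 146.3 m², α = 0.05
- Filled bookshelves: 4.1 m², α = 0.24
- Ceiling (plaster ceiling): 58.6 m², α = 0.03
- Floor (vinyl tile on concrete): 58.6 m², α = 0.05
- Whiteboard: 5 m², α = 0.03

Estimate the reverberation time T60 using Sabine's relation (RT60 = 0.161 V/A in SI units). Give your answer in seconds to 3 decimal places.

2.081 s

Summing Sᵢαᵢ: 7.315 + 0.984 + 1.758 + 2.930 + 0.150 → A = 13.137 sabins.
Room volume: 169.824 m³.
T = 0.161 V/A = 0.161·169.824/13.137 = 2.081 s.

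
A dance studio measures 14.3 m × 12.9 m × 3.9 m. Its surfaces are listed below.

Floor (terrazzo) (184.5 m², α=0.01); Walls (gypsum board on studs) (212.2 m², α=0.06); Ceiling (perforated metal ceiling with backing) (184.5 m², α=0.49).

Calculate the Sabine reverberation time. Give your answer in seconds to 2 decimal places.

A = Σ Sᵢαᵢ = 184.5·0.01 + 212.2·0.06 + 184.5·0.49 = 104.982 sabins.
Volume V = 14.3 × 12.9 × 3.9 = 719.433 m³.
T = 0.161 V/A = 0.161·719.433/104.982 = 1.10 s.

1.10 sec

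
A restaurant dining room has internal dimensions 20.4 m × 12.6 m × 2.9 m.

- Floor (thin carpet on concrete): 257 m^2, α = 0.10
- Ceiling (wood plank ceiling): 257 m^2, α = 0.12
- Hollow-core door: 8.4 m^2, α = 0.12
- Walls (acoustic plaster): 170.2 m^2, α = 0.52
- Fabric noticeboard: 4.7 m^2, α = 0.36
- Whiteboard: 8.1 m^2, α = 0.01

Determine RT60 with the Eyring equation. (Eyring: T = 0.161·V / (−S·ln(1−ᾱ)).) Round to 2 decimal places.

0.72 sec

S = Σ Sᵢ = 705.4 m^2.
Σ(Sᵢαᵢ) = 257·0.10 + 257·0.12 + 8.4·0.12 + 170.2·0.52 + 4.7·0.36 + 8.1·0.01 = 147.825.
ᾱ = 147.825 / 705.4 = 0.2096.
−S·ln(1−ᾱ) = −705.4 × ln(1 − 0.2096) = 165.921.
V = 20.4 × 12.6 × 2.9 = 745.416 m³.
RT60 = 0.161 × 745.416 / 165.921 = 0.72 s.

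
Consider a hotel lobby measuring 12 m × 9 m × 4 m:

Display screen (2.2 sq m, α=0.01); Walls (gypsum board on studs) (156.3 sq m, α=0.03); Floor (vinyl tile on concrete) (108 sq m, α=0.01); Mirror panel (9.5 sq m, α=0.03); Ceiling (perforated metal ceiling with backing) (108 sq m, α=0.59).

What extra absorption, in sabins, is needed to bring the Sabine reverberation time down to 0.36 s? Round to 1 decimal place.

Summing Sᵢαᵢ: 0.022 + 4.689 + 1.080 + 0.285 + 63.720 → A₁ = 69.796 sabins.
Target A₂ = 0.161·432/0.36 = 193.200 sabins (V = 432 m³).
Additional absorption ΔA = 193.200 − 69.796 = 123.4 sabins.

123.4 sabins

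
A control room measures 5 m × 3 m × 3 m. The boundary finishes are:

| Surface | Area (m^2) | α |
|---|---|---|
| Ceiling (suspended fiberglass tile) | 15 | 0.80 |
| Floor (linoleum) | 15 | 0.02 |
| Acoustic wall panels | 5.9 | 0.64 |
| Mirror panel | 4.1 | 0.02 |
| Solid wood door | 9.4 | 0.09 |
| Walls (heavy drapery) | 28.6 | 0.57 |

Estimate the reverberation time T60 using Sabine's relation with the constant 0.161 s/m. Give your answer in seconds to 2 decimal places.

0.22 s

Summing Sᵢαᵢ: 12.000 + 0.300 + 3.776 + 0.082 + 0.846 + 16.302 → A = 33.306 sabins.
Room volume: 45 m³.
RT60 = 0.161 · V / A = 0.161 × 45 / 33.306 = 0.22 s.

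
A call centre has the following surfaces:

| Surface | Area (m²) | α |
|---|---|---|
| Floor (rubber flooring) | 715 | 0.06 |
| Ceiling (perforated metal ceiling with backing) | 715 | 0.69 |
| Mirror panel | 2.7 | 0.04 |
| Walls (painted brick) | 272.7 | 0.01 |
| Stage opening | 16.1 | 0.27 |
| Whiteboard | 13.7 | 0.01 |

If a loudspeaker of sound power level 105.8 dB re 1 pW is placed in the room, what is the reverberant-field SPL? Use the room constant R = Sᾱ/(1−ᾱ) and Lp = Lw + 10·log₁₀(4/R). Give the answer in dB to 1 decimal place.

82.8 dB

A = 543.569 sabins; S = 1735.2 m².
ᾱ = 543.569/1735.2 = 0.3133; R = Sᾱ/(1−ᾱ) = 543.569/(1−0.3133) = 791.567 m².
Lp = 105.8 + 10·log₁₀(4/791.567) = 105.8 + (-22.96) = 82.8 dB.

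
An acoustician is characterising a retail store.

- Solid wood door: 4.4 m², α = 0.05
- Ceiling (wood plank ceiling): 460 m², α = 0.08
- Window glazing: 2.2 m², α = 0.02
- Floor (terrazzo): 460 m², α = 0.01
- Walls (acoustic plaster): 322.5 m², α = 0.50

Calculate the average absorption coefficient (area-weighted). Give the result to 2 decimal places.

S = Σ Sᵢ = 4.4 + 460 + 2.2 + 460 + 322.5 = 1249.1 m².
Weighted sum Σ Sα = 202.914.
ᾱ = A/S = 0.16.

0.16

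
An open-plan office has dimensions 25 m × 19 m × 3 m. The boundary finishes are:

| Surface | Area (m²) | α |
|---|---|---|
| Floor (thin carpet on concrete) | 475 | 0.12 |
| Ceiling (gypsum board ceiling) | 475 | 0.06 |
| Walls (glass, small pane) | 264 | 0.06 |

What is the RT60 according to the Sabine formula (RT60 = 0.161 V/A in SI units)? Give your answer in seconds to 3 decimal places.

A = Σ Sᵢαᵢ = 475·0.12 + 475·0.06 + 264·0.06 = 101.340 sabins.
V = 25·19·3 = 1425 m³.
T = 0.161 V/A = 0.161·1425/101.340 = 2.264 s.

2.264 s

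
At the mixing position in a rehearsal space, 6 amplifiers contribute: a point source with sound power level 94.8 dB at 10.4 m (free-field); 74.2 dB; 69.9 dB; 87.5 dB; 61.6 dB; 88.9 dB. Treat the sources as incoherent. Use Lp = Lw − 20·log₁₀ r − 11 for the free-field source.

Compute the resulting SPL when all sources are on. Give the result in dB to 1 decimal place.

Source at 10.4 m: Lp = 94.8 − 20·log₁₀(10.4) − 11 = 63.5 dB.
Sum in the linear (power) domain: Σ 10^(Lᵢ/10) = 10^(63.5/10) + 10^(74.2/10) + 10^(69.9/10) + 10^(87.5/10) + 10^(61.6/10) + 10^(88.9/10) = 1.378e+09.
Combined level = 10 log₁₀(1.378e+09) = 91.4 dB.

91.4 dB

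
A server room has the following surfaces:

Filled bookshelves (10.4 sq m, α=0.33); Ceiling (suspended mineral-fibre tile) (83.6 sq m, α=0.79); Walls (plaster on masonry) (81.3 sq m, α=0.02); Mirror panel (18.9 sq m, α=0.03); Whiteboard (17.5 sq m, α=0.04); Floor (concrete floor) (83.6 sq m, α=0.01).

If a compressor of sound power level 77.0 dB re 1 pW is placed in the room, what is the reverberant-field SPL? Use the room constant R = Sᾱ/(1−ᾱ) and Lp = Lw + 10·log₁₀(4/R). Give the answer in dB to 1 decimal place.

63.1 dB

A = 73.205 sabins; S = 295.3 sq m.
ᾱ = 73.205/295.3 = 0.2479; R = Sᾱ/(1−ᾱ) = 73.205/(1−0.2479) = 97.334 sq m.
Lp = 77.0 + 10·log₁₀(4/97.334) = 77.0 + (-13.86) = 63.1 dB.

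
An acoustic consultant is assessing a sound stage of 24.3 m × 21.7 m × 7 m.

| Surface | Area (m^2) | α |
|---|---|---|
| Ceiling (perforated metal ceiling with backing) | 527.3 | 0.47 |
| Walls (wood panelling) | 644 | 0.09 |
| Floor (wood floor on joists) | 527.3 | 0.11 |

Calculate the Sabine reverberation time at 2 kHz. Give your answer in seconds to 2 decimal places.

1.63 sec

Summing Sᵢαᵢ: 247.831 + 57.960 + 58.003 → A = 363.794 sabins.
Room volume: 3691.17 m³.
RT60 = 0.161 · V / A = 0.161 × 3691.17 / 363.794 = 1.63 s.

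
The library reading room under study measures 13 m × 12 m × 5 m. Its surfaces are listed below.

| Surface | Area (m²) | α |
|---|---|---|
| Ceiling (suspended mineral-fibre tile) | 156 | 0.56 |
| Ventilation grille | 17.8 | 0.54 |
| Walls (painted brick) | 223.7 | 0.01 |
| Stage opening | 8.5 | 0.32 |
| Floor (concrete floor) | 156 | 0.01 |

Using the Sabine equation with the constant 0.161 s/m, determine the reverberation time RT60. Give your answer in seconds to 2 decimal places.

Total absorption A = 156×0.56 + 17.8×0.54 + 223.7×0.01 + 8.5×0.32 + 156×0.01
  = 87.360 + 9.612 + 2.237 + 2.720 + 1.560 = 103.489 m² sabins.
V = 13·12·5 = 780 m³.
Sabine: RT60 = 0.161 × 780 / 103.489 = 1.21 s.

1.21 s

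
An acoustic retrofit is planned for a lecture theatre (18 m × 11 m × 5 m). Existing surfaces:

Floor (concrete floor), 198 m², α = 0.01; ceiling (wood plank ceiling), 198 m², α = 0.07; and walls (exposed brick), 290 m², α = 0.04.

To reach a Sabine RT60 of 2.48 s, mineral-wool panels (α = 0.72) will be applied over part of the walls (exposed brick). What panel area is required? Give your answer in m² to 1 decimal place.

Summing Sᵢαᵢ: 1.980 + 13.860 + 11.600 → A₁ = 27.440 sabins.
Required A₂ = 0.161·990/2.48 = 64.270 sabins.
Absorption to add: 64.270 − 27.440 = 36.830 sabins.
Net gain per m²: Δα = 0.72 − 0.04 = 0.68.
Panel area = 36.830 / 0.68 = 54.2 m².

54.2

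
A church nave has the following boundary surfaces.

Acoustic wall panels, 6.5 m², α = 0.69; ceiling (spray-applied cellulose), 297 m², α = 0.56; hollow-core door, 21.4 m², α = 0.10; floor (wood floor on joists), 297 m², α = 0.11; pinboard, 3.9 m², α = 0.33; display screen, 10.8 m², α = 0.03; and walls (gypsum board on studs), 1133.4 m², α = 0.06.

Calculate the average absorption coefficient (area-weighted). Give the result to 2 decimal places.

Total surface area S = 1770.0 m².
Weighted sum Σ Sα = 275.230.
ᾱ = 275.230 / 1770.0 = 0.16.

0.16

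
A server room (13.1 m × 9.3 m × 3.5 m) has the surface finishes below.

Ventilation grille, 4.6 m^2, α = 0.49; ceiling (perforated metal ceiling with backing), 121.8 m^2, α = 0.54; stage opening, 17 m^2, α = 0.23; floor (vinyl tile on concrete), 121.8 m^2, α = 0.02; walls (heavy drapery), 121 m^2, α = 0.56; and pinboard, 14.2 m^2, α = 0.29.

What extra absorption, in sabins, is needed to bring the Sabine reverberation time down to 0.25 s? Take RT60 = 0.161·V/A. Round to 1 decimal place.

A₁ = Σ Sᵢαᵢ = 4.6*0.49 + 121.8*0.54 + 17*0.23 + 121.8*0.02 + 121*0.56 + 14.2*0.29 = 146.250 sabins.
V = 426.405 m³. Required absorption A₂ = 0.161 × 426.405 / 0.25 = 274.605 sabins.
Shortfall: 274.605 − 146.250 = 128.4 sabins.

128.4 sabins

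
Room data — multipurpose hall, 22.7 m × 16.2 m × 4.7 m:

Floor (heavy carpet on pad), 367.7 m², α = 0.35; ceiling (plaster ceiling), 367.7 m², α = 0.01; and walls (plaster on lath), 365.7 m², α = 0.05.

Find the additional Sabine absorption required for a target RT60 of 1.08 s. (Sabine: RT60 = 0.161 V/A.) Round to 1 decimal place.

A₁ = Σ Sᵢαᵢ = 367.7·0.35 + 367.7·0.01 + 365.7·0.05 = 150.657 sabins.
Target A₂ = 0.161·1728.378/1.08 = 257.656 sabins (V = 1728.378 m³).
ΔA = A₂ − A₁ = 257.656 − 150.657 = 107.0 sabins.

107.0 sabins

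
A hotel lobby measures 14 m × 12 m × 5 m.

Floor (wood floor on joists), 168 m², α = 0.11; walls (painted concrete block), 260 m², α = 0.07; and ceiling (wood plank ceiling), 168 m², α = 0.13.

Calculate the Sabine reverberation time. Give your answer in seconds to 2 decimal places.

Summing Sᵢαᵢ: 18.480 + 18.200 + 21.840 → A = 58.520 sabins.
Room volume: 840 m³.
Sabine: RT60 = 0.161 × 840 / 58.520 = 2.31 s.

2.31 s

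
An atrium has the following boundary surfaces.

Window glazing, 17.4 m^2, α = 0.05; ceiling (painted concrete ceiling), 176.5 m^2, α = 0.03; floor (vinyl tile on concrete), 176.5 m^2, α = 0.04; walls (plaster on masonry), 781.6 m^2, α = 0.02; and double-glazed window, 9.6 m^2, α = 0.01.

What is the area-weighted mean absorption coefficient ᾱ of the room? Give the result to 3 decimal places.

0.025

S = Σ Sᵢ = 17.4 + 176.5 + 176.5 + 781.6 + 9.6 = 1161.6 m^2.
A = 17.4·0.05 + 176.5·0.03 + 176.5·0.04 + 781.6·0.02 + 9.6·0.01 = 28.953 sabins.
ᾱ = 28.953 / 1161.6 = 0.025.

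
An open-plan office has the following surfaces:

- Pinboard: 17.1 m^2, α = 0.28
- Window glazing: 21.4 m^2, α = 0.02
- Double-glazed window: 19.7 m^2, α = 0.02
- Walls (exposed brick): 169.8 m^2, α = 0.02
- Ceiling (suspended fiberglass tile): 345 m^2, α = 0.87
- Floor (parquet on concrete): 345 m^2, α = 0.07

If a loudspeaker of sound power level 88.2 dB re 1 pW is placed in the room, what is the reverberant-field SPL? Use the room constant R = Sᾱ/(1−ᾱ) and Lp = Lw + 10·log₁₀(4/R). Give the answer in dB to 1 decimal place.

Σ(Sᵢαᵢ) = 17.1·0.28 + 21.4·0.02 + 19.7·0.02 + 169.8·0.02 + 345·0.87 + 345·0.07 = 333.306; total area S = 918.0 m^2.
ᾱ = 333.306/918.0 = 0.3631; R = Sᾱ/(1−ᾱ) = 333.306/(1−0.3631) = 523.325 m^2.
Lp = 88.2 + 10·log₁₀(4/523.325) = 88.2 + (-21.17) = 67.0 dB.

67.0 dB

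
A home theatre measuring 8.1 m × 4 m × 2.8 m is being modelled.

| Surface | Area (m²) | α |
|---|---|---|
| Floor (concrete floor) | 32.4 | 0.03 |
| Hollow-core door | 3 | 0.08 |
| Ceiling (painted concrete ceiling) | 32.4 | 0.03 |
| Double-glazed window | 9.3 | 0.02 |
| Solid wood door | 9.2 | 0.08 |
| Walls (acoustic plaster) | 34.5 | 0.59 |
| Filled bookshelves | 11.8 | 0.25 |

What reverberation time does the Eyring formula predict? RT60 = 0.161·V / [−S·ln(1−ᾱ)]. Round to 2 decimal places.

0.50 s

Total surface area S = 32.4 + 3 + 32.4 + 9.3 + 9.2 + 34.5 + 11.8 = 132.6 m².
Absorption A = 32.4×0.03 + 3×0.08 + 32.4×0.03 + 9.3×0.02 + 9.2×0.08 + 34.5×0.59 + 11.8×0.25 = 26.411 sabins.
ᾱ = 26.411 / 132.6 = 0.1992.
Eyring denominator: −S ln(1−ᾱ) = 29.456.
V = 8.1 × 4 × 2.8 = 90.72 m³.
T = 0.161·V/[−S·ln(1−ᾱ)] = 0.161·90.72/29.456 = 0.50 s.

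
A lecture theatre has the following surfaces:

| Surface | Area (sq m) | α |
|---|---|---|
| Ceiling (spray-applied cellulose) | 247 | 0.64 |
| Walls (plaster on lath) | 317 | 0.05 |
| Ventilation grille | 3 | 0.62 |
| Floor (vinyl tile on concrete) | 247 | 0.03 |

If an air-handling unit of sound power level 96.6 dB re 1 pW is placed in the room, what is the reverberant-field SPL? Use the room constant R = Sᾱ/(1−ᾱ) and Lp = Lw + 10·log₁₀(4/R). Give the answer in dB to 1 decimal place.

Σ(Sᵢαᵢ) = 247·0.64 + 317·0.05 + 3·0.62 + 247·0.03 = 183.200; total area S = 814.0 sq m.
ᾱ = 183.200/814.0 = 0.2251; R = Sᾱ/(1−ᾱ) = 183.200/(1−0.2251) = 236.418 sq m.
Lp = Lw + 10 log₁₀(4/R) = 96.6 -17.72 = 78.9 dB.

78.9 dB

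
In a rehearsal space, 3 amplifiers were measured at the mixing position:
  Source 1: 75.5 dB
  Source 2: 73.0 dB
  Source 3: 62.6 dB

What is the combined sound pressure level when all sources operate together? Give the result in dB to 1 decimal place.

77.6 dB

Converting to relative power and adding: 10^(75.5/10) + 10^(73.0/10) + 10^(62.6/10) = 5.725e+07.
Combined level = 10 log₁₀(5.725e+07) = 77.6 dB.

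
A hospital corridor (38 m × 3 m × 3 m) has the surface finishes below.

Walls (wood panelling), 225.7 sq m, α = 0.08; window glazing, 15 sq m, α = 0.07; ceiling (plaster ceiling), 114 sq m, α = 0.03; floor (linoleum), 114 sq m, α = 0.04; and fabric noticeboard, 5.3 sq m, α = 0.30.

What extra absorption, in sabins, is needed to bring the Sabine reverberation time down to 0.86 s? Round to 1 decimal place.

35.3 sabins

Total absorption A₁ = 225.7*0.08 + 15*0.07 + 114*0.03 + 114*0.04 + 5.3*0.30
  = 18.056 + 1.050 + 3.420 + 4.560 + 1.590 = 28.676 sq m sabins.
Target A₂ = 0.161·342/0.86 = 64.026 sabins (V = 342 m³).
Shortfall: 64.026 − 28.676 = 35.3 sabins.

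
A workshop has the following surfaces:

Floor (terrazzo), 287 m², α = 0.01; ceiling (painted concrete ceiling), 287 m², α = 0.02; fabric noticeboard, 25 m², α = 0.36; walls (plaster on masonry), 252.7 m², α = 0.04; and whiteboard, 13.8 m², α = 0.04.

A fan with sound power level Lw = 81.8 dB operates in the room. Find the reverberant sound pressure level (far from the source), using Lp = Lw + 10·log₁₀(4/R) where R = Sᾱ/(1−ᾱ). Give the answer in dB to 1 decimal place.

Σ(Sᵢαᵢ) = 287·0.01 + 287·0.02 + 25·0.36 + 252.7·0.04 + 13.8·0.04 = 28.270; total area S = 865.5 m².
ᾱ = 0.0327, so room constant R = A/(1−ᾱ) = 29.226 m².
Lp = Lw + 10 log₁₀(4/R) = 81.8 -8.64 = 73.2 dB.

73.2 dB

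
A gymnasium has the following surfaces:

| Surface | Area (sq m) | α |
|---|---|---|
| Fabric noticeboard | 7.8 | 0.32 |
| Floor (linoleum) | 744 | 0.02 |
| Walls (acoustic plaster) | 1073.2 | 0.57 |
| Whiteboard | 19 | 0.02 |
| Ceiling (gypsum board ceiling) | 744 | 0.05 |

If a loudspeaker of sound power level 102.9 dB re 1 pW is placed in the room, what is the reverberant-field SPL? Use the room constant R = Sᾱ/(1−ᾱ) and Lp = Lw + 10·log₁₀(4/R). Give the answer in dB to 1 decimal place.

79.4 dB

A = 666.680 sabins; S = 2588.0 sq m.
ᾱ = 666.680/2588.0 = 0.2576; R = Sᾱ/(1−ᾱ) = 666.680/(1−0.2576) = 898.006 sq m.
Lp = Lw + 10 log₁₀(4/R) = 102.9 -23.51 = 79.4 dB.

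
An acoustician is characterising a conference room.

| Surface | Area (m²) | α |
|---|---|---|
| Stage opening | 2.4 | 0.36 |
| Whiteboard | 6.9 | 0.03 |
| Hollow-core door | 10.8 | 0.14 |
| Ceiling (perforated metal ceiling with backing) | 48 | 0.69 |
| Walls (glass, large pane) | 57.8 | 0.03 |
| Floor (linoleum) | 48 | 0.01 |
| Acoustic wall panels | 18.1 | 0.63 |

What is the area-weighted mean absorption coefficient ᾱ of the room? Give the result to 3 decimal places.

Total surface area S = 192.0 m².
Weighted sum Σ Sα = 49.320.
ᾱ = A/S = 0.257.

0.257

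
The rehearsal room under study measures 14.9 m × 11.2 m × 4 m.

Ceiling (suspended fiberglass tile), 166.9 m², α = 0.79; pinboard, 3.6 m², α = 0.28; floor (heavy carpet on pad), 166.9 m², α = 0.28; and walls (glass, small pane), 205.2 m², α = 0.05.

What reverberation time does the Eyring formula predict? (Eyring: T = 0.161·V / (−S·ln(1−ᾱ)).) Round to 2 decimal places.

0.46 s

S = Σ Sᵢ = 542.6 m².
Absorption A = 166.9·0.79 + 3.6·0.28 + 166.9·0.28 + 205.2·0.05 = 189.851 sabins.
ᾱ = 189.851 / 542.6 = 0.3499.
−S·ln(1−ᾱ) = −542.6 × ln(1 − 0.3499) = 233.659.
V = 14.9 × 11.2 × 4 = 667.52 m³.
T = 0.161·V/[−S·ln(1−ᾱ)] = 0.161·667.52/233.659 = 0.46 s.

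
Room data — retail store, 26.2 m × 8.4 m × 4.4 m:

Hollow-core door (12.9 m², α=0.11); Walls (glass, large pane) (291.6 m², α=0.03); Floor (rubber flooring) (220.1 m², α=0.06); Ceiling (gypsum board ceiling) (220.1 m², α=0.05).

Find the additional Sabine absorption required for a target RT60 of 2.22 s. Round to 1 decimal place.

35.8 sabins

Total absorption A₁ = 12.9*0.11 + 291.6*0.03 + 220.1*0.06 + 220.1*0.05
  = 1.419 + 8.748 + 13.206 + 11.005 = 34.378 m² sabins.
Target A₂ = 0.161·968.352/2.22 = 70.227 sabins (V = 968.352 m³).
Additional absorption ΔA = 70.227 − 34.378 = 35.8 sabins.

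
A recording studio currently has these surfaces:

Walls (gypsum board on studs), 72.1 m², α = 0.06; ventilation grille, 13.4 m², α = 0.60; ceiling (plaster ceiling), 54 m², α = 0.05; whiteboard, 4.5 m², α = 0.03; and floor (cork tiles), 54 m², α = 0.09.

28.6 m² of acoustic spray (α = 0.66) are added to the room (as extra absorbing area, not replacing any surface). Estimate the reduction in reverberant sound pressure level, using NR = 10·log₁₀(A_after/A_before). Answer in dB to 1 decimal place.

Equivalent absorption area: A_before = 72.1*0.06 + 13.4*0.60 + 54*0.05 + 4.5*0.03 + 54*0.09 = 20.061 m².
Treatment contributes 28.6·0.66 = 18.876 sabins.
A_after = 20.061 + 18.876 = 38.937 sabins.
Reduction = 10 log₁₀(A_after/A_before) = 10 log₁₀(1.9409) = 2.9 dB.

2.9 dB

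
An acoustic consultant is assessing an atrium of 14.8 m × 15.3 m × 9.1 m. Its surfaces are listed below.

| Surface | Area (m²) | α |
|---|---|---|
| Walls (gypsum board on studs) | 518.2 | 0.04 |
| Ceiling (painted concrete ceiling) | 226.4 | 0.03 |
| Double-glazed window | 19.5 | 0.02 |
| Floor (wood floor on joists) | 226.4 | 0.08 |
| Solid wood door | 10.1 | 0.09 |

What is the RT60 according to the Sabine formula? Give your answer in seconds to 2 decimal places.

Equivalent absorption area: A = 518.2*0.04 + 226.4*0.03 + 19.5*0.02 + 226.4*0.08 + 10.1*0.09 = 46.931 m².
V = 14.8·15.3·9.1 = 2060.604 m³.
Sabine: RT60 = 0.161 × 2060.604 / 46.931 = 7.07 s.

7.07 seconds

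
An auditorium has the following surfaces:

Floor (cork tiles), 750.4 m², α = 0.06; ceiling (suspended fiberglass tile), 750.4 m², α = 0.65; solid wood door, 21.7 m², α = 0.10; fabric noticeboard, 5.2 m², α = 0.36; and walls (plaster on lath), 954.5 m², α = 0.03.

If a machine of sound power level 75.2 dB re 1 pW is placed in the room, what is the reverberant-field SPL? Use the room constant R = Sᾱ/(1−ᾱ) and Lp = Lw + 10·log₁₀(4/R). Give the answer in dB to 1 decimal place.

52.6 dB

Σ(Sᵢαᵢ) = 750.4×0.06 + 750.4×0.65 + 21.7×0.10 + 5.2×0.36 + 954.5×0.03 = 565.461; total area S = 2482.2 m².
ᾱ = 0.2278, so room constant R = A/(1−ᾱ) = 732.273 m².
Lp = Lw + 10 log₁₀(4/R) = 75.2 -22.63 = 52.6 dB.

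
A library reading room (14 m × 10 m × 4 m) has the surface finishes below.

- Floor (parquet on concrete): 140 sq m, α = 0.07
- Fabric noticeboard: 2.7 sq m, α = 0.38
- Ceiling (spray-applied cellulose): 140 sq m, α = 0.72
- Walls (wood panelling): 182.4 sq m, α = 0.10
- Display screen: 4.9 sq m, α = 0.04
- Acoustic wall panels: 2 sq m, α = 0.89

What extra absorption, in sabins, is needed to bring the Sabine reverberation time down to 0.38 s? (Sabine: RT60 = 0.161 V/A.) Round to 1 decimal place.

Summing Sᵢαᵢ: 9.800 + 1.026 + 100.800 + 18.240 + 0.196 + 1.780 → A₁ = 131.842 sabins.
For T = 0.38 s, need A₂ = 0.161·V/T = 0.161·560/0.38 = 237.263 sabins.
Additional absorption ΔA = 237.263 − 131.842 = 105.4 sabins.

105.4 sabins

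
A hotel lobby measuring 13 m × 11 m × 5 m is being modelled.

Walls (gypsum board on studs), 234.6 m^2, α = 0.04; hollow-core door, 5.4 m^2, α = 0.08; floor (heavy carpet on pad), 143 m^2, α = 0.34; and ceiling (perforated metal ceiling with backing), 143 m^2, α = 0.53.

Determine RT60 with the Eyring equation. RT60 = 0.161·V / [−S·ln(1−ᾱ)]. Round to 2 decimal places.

0.74 s

S = Σ Sᵢ = 526.0 m^2.
Absorption A = 234.6×0.04 + 5.4×0.08 + 143×0.34 + 143×0.53 = 134.226 sabins.
Mean coefficient ᾱ = A/S = 0.2552.
−S·ln(1−ᾱ) = −526.0 × ln(1 − 0.2552) = 154.980.
V = 13 × 11 × 5 = 715 m³.
RT60 = 0.161 × 715 / 154.980 = 0.74 s.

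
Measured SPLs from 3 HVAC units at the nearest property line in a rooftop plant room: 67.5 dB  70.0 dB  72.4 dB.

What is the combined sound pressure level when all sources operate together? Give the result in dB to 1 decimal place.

Sum in the linear (power) domain: Σ 10^(Lᵢ/10) = 10^(67.5/10) + 10^(70.0/10) + 10^(72.4/10) = 3.3e+07.
Combined level = 10 log₁₀(3.3e+07) = 75.2 dB.

75.2 dB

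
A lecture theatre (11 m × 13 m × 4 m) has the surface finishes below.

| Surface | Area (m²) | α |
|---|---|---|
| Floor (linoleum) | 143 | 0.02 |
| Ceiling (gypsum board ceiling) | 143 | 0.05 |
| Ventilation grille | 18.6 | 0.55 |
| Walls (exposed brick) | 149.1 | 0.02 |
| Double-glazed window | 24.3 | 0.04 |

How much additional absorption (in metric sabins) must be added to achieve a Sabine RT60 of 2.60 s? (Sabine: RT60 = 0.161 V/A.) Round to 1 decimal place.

11.2 sabins

Total absorption A₁ = 143·0.02 + 143·0.05 + 18.6·0.55 + 149.1·0.02 + 24.3·0.04
  = 2.860 + 7.150 + 10.230 + 2.982 + 0.972 = 24.194 m² sabins.
Target A₂ = 0.161·572/2.60 = 35.420 sabins (V = 572 m³).
ΔA = A₂ − A₁ = 35.420 − 24.194 = 11.2 sabins.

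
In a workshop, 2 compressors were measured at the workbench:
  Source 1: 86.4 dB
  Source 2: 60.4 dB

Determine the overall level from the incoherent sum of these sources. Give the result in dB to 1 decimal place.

Σ 10^(Lᵢ/10) = 4.376e+08.
Combined level = 10 log₁₀(4.376e+08) = 86.4 dB.

86.4 dB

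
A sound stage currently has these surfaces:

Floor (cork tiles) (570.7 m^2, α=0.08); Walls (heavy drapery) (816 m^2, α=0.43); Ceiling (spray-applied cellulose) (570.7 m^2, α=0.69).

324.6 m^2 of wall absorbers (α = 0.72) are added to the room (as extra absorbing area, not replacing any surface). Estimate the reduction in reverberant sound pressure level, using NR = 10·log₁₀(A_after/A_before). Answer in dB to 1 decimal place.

1.1 dB

Equivalent absorption area: A_before = 570.7·0.08 + 816·0.43 + 570.7·0.69 = 790.319 m^2.
Added absorption = 324.6 × 0.72 = 233.712 sabins.
New total A_after = 1024.031 sabins.
Reduction = 10 log₁₀(A_after/A_before) = 10 log₁₀(1.2957) = 1.1 dB.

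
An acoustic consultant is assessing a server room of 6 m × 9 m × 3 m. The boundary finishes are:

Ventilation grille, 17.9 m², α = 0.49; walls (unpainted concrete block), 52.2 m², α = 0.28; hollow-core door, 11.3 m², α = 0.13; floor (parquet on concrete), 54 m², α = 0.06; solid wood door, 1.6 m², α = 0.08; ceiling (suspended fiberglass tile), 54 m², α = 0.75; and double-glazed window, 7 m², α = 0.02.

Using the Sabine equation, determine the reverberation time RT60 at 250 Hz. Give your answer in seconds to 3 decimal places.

0.379 s

Total absorption A = 17.9*0.49 + 52.2*0.28 + 11.3*0.13 + 54*0.06 + 1.6*0.08 + 54*0.75 + 7*0.02
  = 8.771 + 14.616 + 1.469 + 3.240 + 0.128 + 40.500 + 0.140 = 68.864 m² sabins.
Room volume: 162 m³.
T = 0.161 V/A = 0.161·162/68.864 = 0.379 s.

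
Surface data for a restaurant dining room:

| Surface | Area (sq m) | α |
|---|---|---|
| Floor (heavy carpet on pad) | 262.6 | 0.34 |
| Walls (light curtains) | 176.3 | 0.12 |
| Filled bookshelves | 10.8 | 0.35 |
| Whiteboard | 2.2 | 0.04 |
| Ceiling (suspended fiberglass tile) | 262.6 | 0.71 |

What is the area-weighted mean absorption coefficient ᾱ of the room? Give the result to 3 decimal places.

Total surface area S = 714.5 sq m.
Weighted sum Σ Sα = 300.754.
ᾱ = 300.754 / 714.5 = 0.421.

0.421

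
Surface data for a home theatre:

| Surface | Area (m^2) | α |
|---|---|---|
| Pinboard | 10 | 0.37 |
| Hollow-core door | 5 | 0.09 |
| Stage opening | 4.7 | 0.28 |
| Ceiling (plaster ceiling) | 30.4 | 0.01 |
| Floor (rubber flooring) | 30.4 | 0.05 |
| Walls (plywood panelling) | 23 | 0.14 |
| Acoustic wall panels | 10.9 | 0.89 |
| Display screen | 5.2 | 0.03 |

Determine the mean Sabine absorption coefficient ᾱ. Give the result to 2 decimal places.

0.17

Total surface area S = 119.6 m^2.
A = 10×0.37 + 5×0.09 + 4.7×0.28 + 30.4×0.01 + 30.4×0.05 + 23×0.14 + 10.9×0.89 + 5.2×0.03 = 20.367 sabins.
ᾱ = 20.367 / 119.6 = 0.17.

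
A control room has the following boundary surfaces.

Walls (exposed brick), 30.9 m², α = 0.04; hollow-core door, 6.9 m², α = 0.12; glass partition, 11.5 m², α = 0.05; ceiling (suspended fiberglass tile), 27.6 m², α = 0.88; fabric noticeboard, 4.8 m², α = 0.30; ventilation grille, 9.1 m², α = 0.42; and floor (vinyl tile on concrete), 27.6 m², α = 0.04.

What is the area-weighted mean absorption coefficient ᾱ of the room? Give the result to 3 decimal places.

0.281

S = Σ Sᵢ = 30.9 + 6.9 + 11.5 + 27.6 + 4.8 + 9.1 + 27.6 = 118.4 m².
Weighted sum Σ Sα = 33.293.
ᾱ = 33.293 / 118.4 = 0.281.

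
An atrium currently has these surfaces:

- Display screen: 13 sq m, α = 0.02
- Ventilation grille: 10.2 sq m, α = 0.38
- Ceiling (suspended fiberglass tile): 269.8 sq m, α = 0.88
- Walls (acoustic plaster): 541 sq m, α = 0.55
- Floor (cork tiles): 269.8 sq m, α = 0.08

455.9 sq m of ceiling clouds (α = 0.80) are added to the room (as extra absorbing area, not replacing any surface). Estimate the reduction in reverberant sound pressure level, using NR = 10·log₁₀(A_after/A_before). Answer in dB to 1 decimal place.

2.2 dB

A_before = Σ Sᵢαᵢ = 13×0.02 + 10.2×0.38 + 269.8×0.88 + 541×0.55 + 269.8×0.08 = 560.694 sabins.
Treatment contributes 455.9·0.80 = 364.720 sabins.
A_after = 560.694 + 364.720 = 925.414 sabins.
NR = 10·log₁₀(925.414/560.694) = 2.2 dB.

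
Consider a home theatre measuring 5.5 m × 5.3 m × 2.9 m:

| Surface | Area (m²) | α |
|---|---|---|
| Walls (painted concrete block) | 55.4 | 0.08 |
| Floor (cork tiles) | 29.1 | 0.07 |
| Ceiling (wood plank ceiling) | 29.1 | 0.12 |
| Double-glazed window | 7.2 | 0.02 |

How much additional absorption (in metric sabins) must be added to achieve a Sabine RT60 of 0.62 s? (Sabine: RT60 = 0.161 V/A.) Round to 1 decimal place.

11.8 sabins

A₁ = Σ Sᵢαᵢ = 55.4*0.08 + 29.1*0.07 + 29.1*0.12 + 7.2*0.02 = 10.105 sabins.
For T = 0.62 s, need A₂ = 0.161·V/T = 0.161·84.535/0.62 = 21.952 sabins.
Shortfall: 21.952 − 10.105 = 11.8 sabins.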